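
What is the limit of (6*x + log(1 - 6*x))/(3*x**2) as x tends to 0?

-6

Direct substitution gives 0/0.
Apply L'Hôpital: lim (6 - 6/(1 - 6*x))/(6*x), still 0/0.
After 2 applications of L'Hôpital's rule the quotient is (-36/(1 - 6*x)^2)/(6); substituting x = 0 gives -6.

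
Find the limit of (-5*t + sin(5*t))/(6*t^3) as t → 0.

-125/36

Direct substitution gives 0/0.
Apply L'Hôpital: lim (5*cos(5*t) - 5)/(18*t^2), still 0/0.
Apply L'Hôpital: lim (-25*sin(5*t))/(36*t), still 0/0.
After 3 applications of L'Hôpital's rule the quotient is (-125*cos(5*t))/(36); substituting t = 0 gives -125/36.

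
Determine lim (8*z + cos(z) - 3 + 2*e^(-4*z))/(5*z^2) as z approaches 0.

31/10

Substitution gives 0/0 (the numerator vanishes to order 2).
Expand each term to order z^2: the coefficient of z^2 in cos(z) is -1/2 and in 2·e^(-4z) is 16.
Lower-order terms cancel with the polynomial part, so the numerator is (31/2)·z^2 + o(z^2), and the limit is (31/2)/(5) = 31/10.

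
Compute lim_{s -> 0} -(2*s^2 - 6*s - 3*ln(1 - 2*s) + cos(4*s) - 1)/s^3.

Substitution gives 0/0; apply L'Hôpital's rule 3 times.
After differentiating numerator and denominator 3 times the quotient is (64*sin(4*s) - 48/(2*s - 1)^3)/(-6); at s = 0 this is -8.

-8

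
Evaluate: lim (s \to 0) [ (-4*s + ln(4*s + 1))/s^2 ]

Direct substitution gives 0/0.
Apply L'Hôpital: lim (-4 + 4/(4*s + 1))/(2*s), still 0/0.
After 2 applications of L'Hôpital's rule the quotient is (-16/(4*s + 1)^2)/(2); substituting s = 0 gives -8.

-8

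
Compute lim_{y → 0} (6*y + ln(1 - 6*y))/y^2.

-18

Direct substitution gives 0/0.
Apply L'Hôpital: lim (6 - 6/(1 - 6*y))/(2*y), still 0/0.
After 2 applications of L'Hôpital's rule the quotient is (-36/(1 - 6*y)^2)/(2); substituting y = 0 gives -18.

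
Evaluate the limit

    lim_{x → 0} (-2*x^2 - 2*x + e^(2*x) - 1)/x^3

Direct substitution gives 0/0.
Apply L'Hôpital: lim (-4*x + 2*e^(2*x) - 2)/(3*x^2), still 0/0.
Apply L'Hôpital: lim (4*e^(2*x) - 4)/(6*x), still 0/0.
After 3 applications of L'Hôpital's rule the quotient is (8*e^(2*x))/(6); substituting x = 0 gives 4/3.

4/3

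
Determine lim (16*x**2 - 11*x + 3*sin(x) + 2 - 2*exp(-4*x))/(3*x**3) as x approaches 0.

125/18

Substitution gives 0/0 (the numerator vanishes to order 3).
Expand each term to order x^3: the coefficient of x^3 in -2·e^(-4x) is 64/3 and in 3·sin(x) is -1/2.
Lower-order terms cancel with the polynomial part, so the numerator is (125/6)·x^3 + o(x^3), and the limit is (125/6)/(3) = 125/18.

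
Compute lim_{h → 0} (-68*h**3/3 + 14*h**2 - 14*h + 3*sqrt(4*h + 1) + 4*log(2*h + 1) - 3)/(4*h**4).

-23/2

Substitution gives 0/0; apply L'Hôpital's rule 4 times.
After differentiating numerator and denominator 4 times the quotient is (-720/(4*h + 1)^(7/2) - 384/(2*h + 1)^4)/(96); at h = 0 this is -23/2.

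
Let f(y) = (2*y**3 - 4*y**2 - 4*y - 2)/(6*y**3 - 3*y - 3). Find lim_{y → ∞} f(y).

Numerator and denominator both have degree 3.
Dividing every term by y^3, all lower-order terms vanish and the limit is the ratio of leading coefficients, 2/(6) = 1/3.

1/3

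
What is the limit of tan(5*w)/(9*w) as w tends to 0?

Substitution gives 0/0.
Since tan(u)/u → 1 as u → 0, tan(5w)/(5w) → 1 and the limit is 5/9.

5/9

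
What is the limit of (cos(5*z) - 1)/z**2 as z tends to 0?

Direct substitution gives 0/0.
Apply L'Hôpital: lim (-5*sin(5*z))/(2*z), still 0/0.
After 2 applications of L'Hôpital's rule the quotient is (-25*cos(5*z))/(2); substituting z = 0 gives -25/2.

-25/2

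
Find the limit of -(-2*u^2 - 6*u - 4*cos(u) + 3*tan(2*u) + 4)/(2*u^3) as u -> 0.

-4

Substitution gives 0/0; apply L'Hôpital's rule 3 times.
After differentiating numerator and denominator 3 times the quotient is (-4*sin(u) + 144*tan(2*u)^4 + 192*tan(2*u)^2 + 48)/(-12); at u = 0 this is -4.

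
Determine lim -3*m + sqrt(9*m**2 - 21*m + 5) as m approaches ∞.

This has the form ∞ − ∞. Multiply and divide by the conjugate √(9*m^2 - 21*m + 5) + 3m.
That gives (-21m + 5) / (√(9*m^2 - 21*m + 5) + 3m).
Divide numerator and denominator by m: the limit is -21/(2·3) = -7/2.

-7/2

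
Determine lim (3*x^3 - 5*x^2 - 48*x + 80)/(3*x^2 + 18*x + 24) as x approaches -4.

Since x = -4 makes numerator and denominator zero, (x + 4) divides both.
Cancelling it gives (3*x^2 - 17*x + 20)/(3*x + 6); now plug in x = -4 to get -68/3.

-68/3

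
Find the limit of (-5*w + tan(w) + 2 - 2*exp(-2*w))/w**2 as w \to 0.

-4

Substitution gives 0/0; apply L'Hôpital's rule 2 times.
After differentiating numerator and denominator 2 times the quotient is (2*tan(w)/cos(w)^2 - 8*e^(-2*w))/(2); at w = 0 this is -4.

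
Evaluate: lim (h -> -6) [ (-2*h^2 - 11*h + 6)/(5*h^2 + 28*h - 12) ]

Direct substitution gives 0/0, so factor. Both numerator and denominator have (h + 6) as a factor.
After cancelling, the expression reduces to (1 - 2*h)/(5*h - 2).
Substituting h = -6 gives -13/32.

-13/32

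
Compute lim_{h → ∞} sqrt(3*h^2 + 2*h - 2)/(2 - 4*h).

-√(3)/4

For large |h|, √(3*h^2 + 2*h - 2) ≈ √3·|h| and the denominator ≈ -4h.
Since h → +∞, |h| = h, giving √3/(-4) = -√(3)/4.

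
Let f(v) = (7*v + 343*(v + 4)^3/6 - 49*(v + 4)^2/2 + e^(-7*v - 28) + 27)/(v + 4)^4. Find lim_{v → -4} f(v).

Direct substitution gives 0/0.
Apply L'Hôpital: lim (-49*v + 343*(v + 4)^2/2 - 7*e^(-7*v - 28) - 189)/(4*(v + 4)^3), still 0/0.
Apply L'Hôpital: lim (343*v + 49*e^(-7*v - 28) + 1323)/(12*(v + 4)^2), still 0/0.
Apply L'Hôpital: lim (343 - 343*e^(-7*v - 28))/(24*v + 96), still 0/0.
After 4 applications of L'Hôpital's rule the quotient is (2401*e^(-7*v - 28))/(24); substituting v = -4 gives 2401/24.

2401/24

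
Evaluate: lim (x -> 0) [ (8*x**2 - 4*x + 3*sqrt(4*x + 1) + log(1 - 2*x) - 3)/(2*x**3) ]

Substitution gives 0/0 (the numerator vanishes to order 3).
Expand each term to order x^3: the coefficient of x^3 in 3·√(1 + 4x) is 12 and in ln(1 - 2x) is -8/3.
Lower-order terms cancel with the polynomial part, so the numerator is (28/3)·x^3 + o(x^3), and the limit is (28/3)/(2) = 14/3.

14/3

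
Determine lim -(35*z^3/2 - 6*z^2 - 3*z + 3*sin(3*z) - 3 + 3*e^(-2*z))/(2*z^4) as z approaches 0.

Substitution gives 0/0 (the numerator vanishes to order 4).
Expand each term to order z^4: the coefficient of z^4 in 3·e^(-2z) is 2 and in 3·sin(3z) is 0.
Lower-order terms cancel with the polynomial part, so the numerator is (2)·z^4 + o(z^4), and the limit is (2)/(-2) = -1.

-1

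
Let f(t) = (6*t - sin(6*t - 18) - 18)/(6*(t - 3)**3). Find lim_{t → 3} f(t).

Direct substitution gives 0/0.
Apply L'Hôpital: lim (6 - 6*cos(6*t - 18))/(18*(t - 3)^2), still 0/0.
Apply L'Hôpital: lim (36*sin(6*t - 18))/(36*t - 108), still 0/0.
After 3 applications of L'Hôpital's rule the quotient is (216*cos(6*t - 18))/(36); substituting t = 3 gives 6.

6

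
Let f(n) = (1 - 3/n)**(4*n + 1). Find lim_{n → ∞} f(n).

Write it as [(1 - 3/n)^n]^(4) · (1 - 3/n)^(1). The bracketed term tends to e^(-3) and the second factor to 1, so the limit is e^(-12).

e^(-12)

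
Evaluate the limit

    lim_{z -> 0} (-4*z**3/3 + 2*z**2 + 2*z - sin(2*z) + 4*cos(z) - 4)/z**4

1/6

Substitution gives 0/0 (the numerator vanishes to order 4).
Expand each term to order z^4: the coefficient of z^4 in −sin(2z) is 0 and in 4·cos(z) is 1/6.
Lower-order terms cancel with the polynomial part, so the numerator is (1/6)·z^4 + o(z^4), and the limit is (1/6)/(1) = 1/6.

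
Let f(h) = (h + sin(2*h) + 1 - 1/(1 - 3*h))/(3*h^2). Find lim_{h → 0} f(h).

Substitution gives 0/0; apply L'Hôpital's rule 2 times.
After differentiating numerator and denominator 2 times the quotient is (-4*sin(2*h) + 18/(3*h - 1)^3)/(6); at h = 0 this is -3.

-3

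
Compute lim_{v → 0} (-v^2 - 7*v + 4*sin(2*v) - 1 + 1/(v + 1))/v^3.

-19/3

Substitution gives 0/0 (the numerator vanishes to order 3).
Expand each term to order v^3: the coefficient of v^3 in 1/(1 + v) is -1 and in 4·sin(2v) is -16/3.
Lower-order terms cancel with the polynomial part, so the numerator is (-19/3)·v^3 + o(v^3), and the limit is (-19/3)/(1) = -19/3.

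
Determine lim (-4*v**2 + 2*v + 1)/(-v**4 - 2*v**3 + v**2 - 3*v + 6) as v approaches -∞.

0

The denominator has degree 4 and the numerator degree 2. Dividing numerator and denominator by v^4 sends every term to 0 except the leading denominator term, so the limit is 0.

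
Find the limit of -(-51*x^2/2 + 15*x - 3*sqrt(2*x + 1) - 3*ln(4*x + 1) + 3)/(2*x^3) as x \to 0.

Substitution gives 0/0; apply L'Hôpital's rule 3 times.
After differentiating numerator and denominator 3 times the quotient is (-384/(4*x + 1)^3 - 9/(2*x + 1)^(5/2))/(-12); at x = 0 this is 131/4.

131/4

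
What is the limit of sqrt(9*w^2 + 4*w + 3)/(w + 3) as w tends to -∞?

For large |w|, √(9*w^2 + 4*w + 3) ≈ √9·|w| and the denominator ≈ w.
Since w → −∞, |w| = −w, giving −√9/(1) = -3.

-3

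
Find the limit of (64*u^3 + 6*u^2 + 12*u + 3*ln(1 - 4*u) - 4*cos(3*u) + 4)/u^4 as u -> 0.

Substitution gives 0/0; apply L'Hôpital's rule 4 times.
After differentiating numerator and denominator 4 times the quotient is (-324*cos(3*u) - 4608/(4*u - 1)^4)/(24); at u = 0 this is -411/2.

-411/2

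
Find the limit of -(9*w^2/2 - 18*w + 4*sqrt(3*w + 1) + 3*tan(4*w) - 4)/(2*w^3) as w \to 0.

-283/8

Substitution gives 0/0 (the numerator vanishes to order 3).
Expand each term to order w^3: the coefficient of w^3 in 4·√(1 + 3w) is 27/4 and in 3·tan(4w) is 64.
Lower-order terms cancel with the polynomial part, so the numerator is (283/4)·w^3 + o(w^3), and the limit is (283/4)/(-2) = -283/8.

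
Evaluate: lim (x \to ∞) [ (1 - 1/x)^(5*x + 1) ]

Write it as [(1 - 1/x)^x]^(5) · (1 - 1/x)^(1). The bracketed term tends to e^(-1) and the second factor to 1, so the limit is e^(-5).

e^(-5)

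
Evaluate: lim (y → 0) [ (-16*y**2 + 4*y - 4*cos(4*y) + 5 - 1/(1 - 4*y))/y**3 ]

-64

Substitution gives 0/0; apply L'Hôpital's rule 3 times.
After differentiating numerator and denominator 3 times the quotient is (-256*sin(4*y) - 384/(4*y - 1)^4)/(6); at y = 0 this is -64.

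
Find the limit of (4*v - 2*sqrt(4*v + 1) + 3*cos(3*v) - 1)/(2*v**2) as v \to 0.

Substitution gives 0/0; apply L'Hôpital's rule 2 times.
After differentiating numerator and denominator 2 times the quotient is (-27*cos(3*v) + 8/(4*v + 1)^(3/2))/(4); at v = 0 this is -19/4.

-19/4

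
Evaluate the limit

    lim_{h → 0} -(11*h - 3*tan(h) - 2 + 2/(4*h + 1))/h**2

Substitution gives 0/0 (the numerator vanishes to order 2).
Expand each term to order h^2: the coefficient of h^2 in 2·1/(1 + 4h) is 32 and in -3·tan(h) is 0.
Lower-order terms cancel with the polynomial part, so the numerator is (32)·h^2 + o(h^2), and the limit is (32)/(-1) = -32.

-32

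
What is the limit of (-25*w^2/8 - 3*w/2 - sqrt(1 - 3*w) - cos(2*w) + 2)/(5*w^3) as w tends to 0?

27/80

Substitution gives 0/0; apply L'Hôpital's rule 3 times.
After differentiating numerator and denominator 3 times the quotient is (-8*sin(2*w) + 81/(8*(1 - 3*w)^(5/2)))/(30); at w = 0 this is 27/80.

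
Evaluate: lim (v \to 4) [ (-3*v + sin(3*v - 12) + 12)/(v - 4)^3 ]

Direct substitution gives 0/0.
Apply L'Hôpital: lim (3*cos(3*v - 12) - 3)/(3*(v - 4)^2), still 0/0.
Apply L'Hôpital: lim (-9*sin(3*v - 12))/(6*v - 24), still 0/0.
After 3 applications of L'Hôpital's rule the quotient is (-27*cos(3*v - 12))/(6); substituting v = 4 gives -9/2.

-9/2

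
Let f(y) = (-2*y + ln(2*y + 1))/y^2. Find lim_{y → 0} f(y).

Direct substitution gives 0/0.
Apply L'Hôpital: lim (-2 + 2/(2*y + 1))/(2*y), still 0/0.
After 2 applications of L'Hôpital's rule the quotient is (-4/(2*y + 1)^2)/(2); substituting y = 0 gives -2.

-2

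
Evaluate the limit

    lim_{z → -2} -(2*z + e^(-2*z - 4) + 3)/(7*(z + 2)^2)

Direct substitution gives 0/0.
Apply L'Hôpital: lim (2 - 2*e^(-2*z - 4))/(-14*z - 28), still 0/0.
After 2 applications of L'Hôpital's rule the quotient is (4*e^(-2*z - 4))/(-14); substituting z = -2 gives -2/7.

-2/7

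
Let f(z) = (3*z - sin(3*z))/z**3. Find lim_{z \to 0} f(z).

9/2

Direct substitution gives 0/0.
Apply L'Hôpital: lim (3 - 3*cos(3*z))/(3*z^2), still 0/0.
Apply L'Hôpital: lim (9*sin(3*z))/(6*z), still 0/0.
After 3 applications of L'Hôpital's rule the quotient is (27*cos(3*z))/(6); substituting z = 0 gives 9/2.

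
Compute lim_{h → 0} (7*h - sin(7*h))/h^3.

343/6

Direct substitution gives 0/0.
Apply L'Hôpital: lim (7 - 7*cos(7*h))/(3*h^2), still 0/0.
Apply L'Hôpital: lim (49*sin(7*h))/(6*h), still 0/0.
After 3 applications of L'Hôpital's rule the quotient is (343*cos(7*h))/(6); substituting h = 0 gives 343/6.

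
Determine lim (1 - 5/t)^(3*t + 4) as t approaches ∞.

The base → 1 and the exponent → ∞: a 1^∞ form.
Take logarithms: (3t + 4)·ln(1 - 5/t). Since ln(1+u) ~ u for small u, this behaves like (3t)·(-5/t) → -15.
So the limit is e^(-15).

e^(-15)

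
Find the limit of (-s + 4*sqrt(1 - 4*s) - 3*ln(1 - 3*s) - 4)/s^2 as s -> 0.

Substitution gives 0/0 (the numerator vanishes to order 2).
Expand each term to order s^2: the coefficient of s^2 in 4·√(1 - 4s) is -8 and in -3·ln(1 - 3s) is 27/2.
Lower-order terms cancel with the polynomial part, so the numerator is (11/2)·s^2 + o(s^2), and the limit is (11/2)/(1) = 11/2.

11/2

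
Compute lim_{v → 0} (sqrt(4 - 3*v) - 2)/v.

-3/4

Substitution gives 0/0. Multiply numerator and denominator by the conjugate √(4 - 3v) + √4.
The numerator becomes (4 - 3v) − 4 = -3v, so the expression simplifies to -3/(√(4 - 3v) + √4).
Letting v → 0 gives -3/(2√4) = -3/4.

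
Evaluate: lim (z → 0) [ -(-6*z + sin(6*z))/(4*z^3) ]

Direct substitution gives 0/0.
Apply L'Hôpital: lim (6*cos(6*z) - 6)/(-12*z^2), still 0/0.
Apply L'Hôpital: lim (-36*sin(6*z))/(-24*z), still 0/0.
After 3 applications of L'Hôpital's rule the quotient is (-216*cos(6*z))/(-24); substituting z = 0 gives 9.

9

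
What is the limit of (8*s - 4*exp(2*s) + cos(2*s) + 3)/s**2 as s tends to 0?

Substitution gives 0/0; apply L'Hôpital's rule 2 times.
After differentiating numerator and denominator 2 times the quotient is (-16*e^(2*s) - 4*cos(2*s))/(2); at s = 0 this is -10.

-10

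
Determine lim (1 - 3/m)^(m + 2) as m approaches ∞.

Write it as [(1 - 3/m)^m]^(1) · (1 - 3/m)^(2). The bracketed term tends to e^(-3) and the second factor to 1, so the limit is e^(-3).

e^(-3)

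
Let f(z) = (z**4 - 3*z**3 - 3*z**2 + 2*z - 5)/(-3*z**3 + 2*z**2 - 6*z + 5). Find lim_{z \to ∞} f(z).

-∞

The numerator has higher degree (4 > 3); the quotient behaves like (1/(-3))·z^1 for large |z|.
As z → +∞ this diverges to -∞.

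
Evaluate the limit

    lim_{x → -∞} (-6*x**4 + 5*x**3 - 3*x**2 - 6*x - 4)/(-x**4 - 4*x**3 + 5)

6

Numerator and denominator both have degree 4.
Dividing every term by x^4, all lower-order terms vanish and the limit is the ratio of leading coefficients, -6/(-1) = 6.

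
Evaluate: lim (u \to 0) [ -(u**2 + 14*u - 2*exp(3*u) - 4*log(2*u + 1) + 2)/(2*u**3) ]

Substitution gives 0/0 (the numerator vanishes to order 3).
Expand each term to order u^3: the coefficient of u^3 in -4·ln(1 + 2u) is -32/3 and in -2·e^(3u) is -9.
Lower-order terms cancel with the polynomial part, so the numerator is (-59/3)·u^3 + o(u^3), and the limit is (-59/3)/(-2) = 59/6.

59/6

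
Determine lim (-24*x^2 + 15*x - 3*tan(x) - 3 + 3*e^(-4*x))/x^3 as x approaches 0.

Substitution gives 0/0; apply L'Hôpital's rule 3 times.
After differentiating numerator and denominator 3 times the quotient is (12/cos(x)^2 - 18/cos(x)^4 - 192*e^(-4*x))/(6); at x = 0 this is -33.

-33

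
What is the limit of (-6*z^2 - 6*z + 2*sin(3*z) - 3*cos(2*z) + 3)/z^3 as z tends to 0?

-9

Substitution gives 0/0 (the numerator vanishes to order 3).
Expand each term to order z^3: the coefficient of z^3 in 2·sin(3z) is -9 and in -3·cos(2z) is 0.
Lower-order terms cancel with the polynomial part, so the numerator is (-9)·z^3 + o(z^3), and the limit is (-9)/(1) = -9.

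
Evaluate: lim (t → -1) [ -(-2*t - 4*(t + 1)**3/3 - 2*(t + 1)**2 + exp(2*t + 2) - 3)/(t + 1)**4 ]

-2/3

Direct substitution gives 0/0.
Apply L'Hôpital: lim (-4*t - 4*(t + 1)^2 + 2*e^(2*t + 2) - 6)/(-4*(t + 1)^3), still 0/0.
Apply L'Hôpital: lim (-8*t + 4*e^(2*t + 2) - 12)/(-12*(t + 1)^2), still 0/0.
Apply L'Hôpital: lim (8*e^(2*t + 2) - 8)/(-24*t - 24), still 0/0.
After 4 applications of L'Hôpital's rule the quotient is (16*e^(2*t + 2))/(-24); substituting t = -1 gives -2/3.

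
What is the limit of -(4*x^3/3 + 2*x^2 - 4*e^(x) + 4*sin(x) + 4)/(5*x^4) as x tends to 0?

Substitution gives 0/0; apply L'Hôpital's rule 4 times.
After differentiating numerator and denominator 4 times the quotient is (-4*e^(x) + 4*sin(x))/(-120); at x = 0 this is 1/30.

1/30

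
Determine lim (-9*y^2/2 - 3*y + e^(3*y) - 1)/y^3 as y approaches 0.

9/2

Direct substitution gives 0/0.
Apply L'Hôpital: lim (-9*y + 3*e^(3*y) - 3)/(3*y^2), still 0/0.
Apply L'Hôpital: lim (9*e^(3*y) - 9)/(6*y), still 0/0.
After 3 applications of L'Hôpital's rule the quotient is (27*e^(3*y))/(6); substituting y = 0 gives 9/2.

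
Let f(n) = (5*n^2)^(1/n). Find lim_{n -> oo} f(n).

1

Base → ∞ and exponent → 0: an ∞^0 form.
Take logs: (1/n)·ln(5·n^2) = (ln 5 + 2·ln n)/n → 0.
So the limit is e^0 = 1.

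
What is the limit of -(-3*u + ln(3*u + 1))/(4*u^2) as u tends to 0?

Direct substitution gives 0/0.
Apply L'Hôpital: lim (-3 + 3/(3*u + 1))/(-8*u), still 0/0.
After 2 applications of L'Hôpital's rule the quotient is (-9/(3*u + 1)^2)/(-8); substituting u = 0 gives 9/8.

9/8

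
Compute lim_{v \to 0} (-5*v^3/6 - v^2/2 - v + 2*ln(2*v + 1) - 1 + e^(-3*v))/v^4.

Substitution gives 0/0 (the numerator vanishes to order 4).
Expand each term to order v^4: the coefficient of v^4 in 2·ln(1 + 2v) is -8 and in e^(-3v) is 27/8.
Lower-order terms cancel with the polynomial part, so the numerator is (-37/8)·v^4 + o(v^4), and the limit is (-37/8)/(1) = -37/8.

-37/8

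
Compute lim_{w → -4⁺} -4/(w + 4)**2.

As w → -4⁺, (w + 4) → 0⁺, so (w + 4)^2 → 0⁺ and -4/(w + 4)^2 → -∞.

-∞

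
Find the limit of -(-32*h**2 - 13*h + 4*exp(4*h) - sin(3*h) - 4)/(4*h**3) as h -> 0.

-283/24

Substitution gives 0/0 (the numerator vanishes to order 3).
Expand each term to order h^3: the coefficient of h^3 in 4·e^(4h) is 128/3 and in −sin(3h) is 9/2.
Lower-order terms cancel with the polynomial part, so the numerator is (283/6)·h^3 + o(h^3), and the limit is (283/6)/(-4) = -283/24.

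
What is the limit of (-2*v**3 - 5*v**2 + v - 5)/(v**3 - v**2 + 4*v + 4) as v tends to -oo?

Numerator and denominator both have degree 3.
Dividing every term by v^3, all lower-order terms vanish and the limit is the ratio of leading coefficients, -2/(1) = -2.

-2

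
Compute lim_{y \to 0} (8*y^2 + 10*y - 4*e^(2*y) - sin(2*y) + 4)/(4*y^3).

Substitution gives 0/0; apply L'Hôpital's rule 3 times.
After differentiating numerator and denominator 3 times the quotient is (-32*e^(2*y) + 8*cos(2*y))/(24); at y = 0 this is -1.

-1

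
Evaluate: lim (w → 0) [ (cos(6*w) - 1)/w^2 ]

Direct substitution gives 0/0.
Apply L'Hôpital: lim (-6*sin(6*w))/(2*w), still 0/0.
After 2 applications of L'Hôpital's rule the quotient is (-36*cos(6*w))/(2); substituting w = 0 gives -18.

-18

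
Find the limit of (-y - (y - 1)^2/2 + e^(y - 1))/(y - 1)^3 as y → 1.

1/6

Direct substitution gives 0/0.
Apply L'Hôpital: lim (-y + e^(y - 1))/(3*(y - 1)^2), still 0/0.
Apply L'Hôpital: lim (e^(y - 1) - 1)/(6*y - 6), still 0/0.
After 3 applications of L'Hôpital's rule the quotient is (e^(y - 1))/(6); substituting y = 1 gives 1/6.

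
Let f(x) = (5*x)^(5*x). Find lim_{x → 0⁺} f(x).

1

Base → 0⁺ and exponent → 0⁺: a 0^0 form.
Take logs: 5x·ln(5x). This is 0·(−∞); rewriting as ln(5x)/(1/(5x)) and applying L'Hôpital gives 0.
Hence the limit is e^0 = 1.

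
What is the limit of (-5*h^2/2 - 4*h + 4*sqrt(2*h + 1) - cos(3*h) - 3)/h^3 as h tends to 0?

2

Substitution gives 0/0; apply L'Hôpital's rule 3 times.
After differentiating numerator and denominator 3 times the quotient is (-27*sin(3*h) + 12/(2*h + 1)^(5/2))/(6); at h = 0 this is 2.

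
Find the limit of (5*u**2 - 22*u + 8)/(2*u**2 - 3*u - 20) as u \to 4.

18/13

At u = 4 both the top and bottom vanish — a removable singularity. Factoring out (u - 4) from each leaves (5*u - 2)/(2*u + 5), which at u = 4 equals 18/13.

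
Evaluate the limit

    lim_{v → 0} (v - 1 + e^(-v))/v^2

1/2

Direct substitution gives 0/0.
Apply L'Hôpital: lim (1 - e^(-v))/(2*v), still 0/0.
After 2 applications of L'Hôpital's rule the quotient is (e^(-v))/(2); substituting v = 0 gives 1/2.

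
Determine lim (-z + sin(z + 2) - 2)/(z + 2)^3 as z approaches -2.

Direct substitution gives 0/0.
Apply L'Hôpital: lim (cos(z + 2) - 1)/(3*(z + 2)^2), still 0/0.
Apply L'Hôpital: lim (-sin(z + 2))/(6*z + 12), still 0/0.
After 3 applications of L'Hôpital's rule the quotient is (-cos(z + 2))/(6); substituting z = -2 gives -1/6.

-1/6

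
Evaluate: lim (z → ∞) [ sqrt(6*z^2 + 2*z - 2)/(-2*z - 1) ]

For large |z|, √(6*z^2 + 2*z - 2) ≈ √6·|z| and the denominator ≈ -2z.
Since z → +∞, |z| = z, giving √6/(-2) = -√(6)/2.

-√(6)/2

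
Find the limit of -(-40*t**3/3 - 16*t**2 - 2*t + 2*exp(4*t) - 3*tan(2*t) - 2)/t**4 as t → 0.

-64/3

Substitution gives 0/0; apply L'Hôpital's rule 4 times.
After differentiating numerator and denominator 4 times the quotient is (512*e^(4*t) - 1152*tan(2*t)^5 - 1920*tan(2*t)^3 - 768*tan(2*t))/(-24); at t = 0 this is -64/3.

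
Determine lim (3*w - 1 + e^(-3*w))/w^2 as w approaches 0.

Direct substitution gives 0/0.
Apply L'Hôpital: lim (3 - 3*e^(-3*w))/(2*w), still 0/0.
After 2 applications of L'Hôpital's rule the quotient is (9*e^(-3*w))/(2); substituting w = 0 gives 9/2.

9/2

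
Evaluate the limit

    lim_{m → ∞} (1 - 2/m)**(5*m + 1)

e^(-10)

Let L be the limit and take ln: ln L = lim (5m + 1)·ln(1 - 2/m) = lim (5m + 1)·(-2/m + O(1/m²)) = -10.
Hence L = e^(-10).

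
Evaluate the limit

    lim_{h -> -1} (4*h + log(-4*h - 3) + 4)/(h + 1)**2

-8

Direct substitution gives 0/0.
Apply L'Hôpital: lim (4 - 4/(-4*h - 3))/(2*h + 2), still 0/0.
After 2 applications of L'Hôpital's rule the quotient is (-16/(-4*h - 3)^2)/(2); substituting h = -1 gives -8.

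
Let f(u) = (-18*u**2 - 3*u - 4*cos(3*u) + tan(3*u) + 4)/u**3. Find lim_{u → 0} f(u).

Substitution gives 0/0; apply L'Hôpital's rule 3 times.
After differentiating numerator and denominator 3 times the quotient is (-108*sin(3*u) + 162*tan(3*u)^4 + 216*tan(3*u)^2 + 54)/(6); at u = 0 this is 9.

9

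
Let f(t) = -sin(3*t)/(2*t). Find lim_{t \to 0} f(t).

Substitution gives 0/0.
Write it as (3/(-2))·sin(3t)/(3t); since sin(u)/u → 1, the limit is -3/2.

-3/2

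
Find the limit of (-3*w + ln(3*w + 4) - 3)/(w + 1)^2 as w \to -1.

Direct substitution gives 0/0.
Apply L'Hôpital: lim (-3 + 3/(3*w + 4))/(2*w + 2), still 0/0.
After 2 applications of L'Hôpital's rule the quotient is (-9/(3*w + 4)^2)/(2); substituting w = -1 gives -9/2.

-9/2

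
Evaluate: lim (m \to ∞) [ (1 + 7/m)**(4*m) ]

The base → 1 and the exponent → ∞: a 1^∞ form.
Take logarithms: (4m)·ln(1 + 7/m). Since ln(1+u) ~ u for small u, this behaves like (4m)·(7/m) → 28.
So the limit is e^(28).

e^(28)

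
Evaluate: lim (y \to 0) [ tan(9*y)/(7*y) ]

Substitution gives 0/0.
Since tan(u)/u → 1 as u → 0, tan(9y)/(9y) → 1 and the limit is 9/7.

9/7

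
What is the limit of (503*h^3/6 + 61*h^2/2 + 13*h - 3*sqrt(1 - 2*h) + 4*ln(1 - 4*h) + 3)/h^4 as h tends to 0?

-2033/8

Substitution gives 0/0; apply L'Hôpital's rule 4 times.
After differentiating numerator and denominator 4 times the quotient is (-6144/(4*h - 1)^4 + 45/(1 - 2*h)^(7/2))/(24); at h = 0 this is -2033/8.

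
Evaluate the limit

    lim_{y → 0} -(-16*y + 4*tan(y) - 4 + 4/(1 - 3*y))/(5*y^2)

-36/5

Substitution gives 0/0 (the numerator vanishes to order 2).
Expand each term to order y^2: the coefficient of y^2 in 4·tan(y) is 0 and in 4·1/(1 - 3y) is 36.
Lower-order terms cancel with the polynomial part, so the numerator is (36)·y^2 + o(y^2), and the limit is (36)/(-5) = -36/5.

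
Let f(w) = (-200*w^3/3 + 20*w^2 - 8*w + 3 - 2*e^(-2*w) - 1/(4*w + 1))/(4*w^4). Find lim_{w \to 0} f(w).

-193/3

Substitution gives 0/0; apply L'Hôpital's rule 4 times.
After differentiating numerator and denominator 4 times the quotient is (-32*e^(-2*w) - 6144/(4*w + 1)^5)/(96); at w = 0 this is -193/3.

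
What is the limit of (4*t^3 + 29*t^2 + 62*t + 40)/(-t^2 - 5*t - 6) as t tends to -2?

6

At t = -2 both the top and bottom vanish — a removable singularity. Factoring out (t + 2) from each leaves (4*t^2 + 21*t + 20)/(-t - 3), which at t = -2 equals 6.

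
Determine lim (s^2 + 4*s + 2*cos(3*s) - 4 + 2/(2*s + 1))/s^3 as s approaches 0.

-16

Substitution gives 0/0 (the numerator vanishes to order 3).
Expand each term to order s^3: the coefficient of s^3 in 2·cos(3s) is 0 and in 2·1/(1 + 2s) is -16.
Lower-order terms cancel with the polynomial part, so the numerator is (-16)·s^3 + o(s^3), and the limit is (-16)/(1) = -16.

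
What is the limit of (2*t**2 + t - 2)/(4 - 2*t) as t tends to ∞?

The numerator has higher degree (2 > 1); the quotient behaves like (2/(-2))·t^1 for large |t|.
As t → +∞ this diverges to -∞.

-∞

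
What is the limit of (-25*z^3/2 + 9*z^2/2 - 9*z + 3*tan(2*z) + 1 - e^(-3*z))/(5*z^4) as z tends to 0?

Substitution gives 0/0 (the numerator vanishes to order 4).
Expand each term to order z^4: the coefficient of z^4 in 3·tan(2z) is 0 and in −e^(-3z) is -27/8.
Lower-order terms cancel with the polynomial part, so the numerator is (-27/8)·z^4 + o(z^4), and the limit is (-27/8)/(5) = -27/40.

-27/40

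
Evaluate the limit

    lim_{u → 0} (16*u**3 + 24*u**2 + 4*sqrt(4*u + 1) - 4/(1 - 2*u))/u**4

Substitution gives 0/0; apply L'Hôpital's rule 4 times.
After differentiating numerator and denominator 4 times the quotient is (-960/(4*u + 1)^(7/2) + 1536/(2*u - 1)^5)/(24); at u = 0 this is -104.

-104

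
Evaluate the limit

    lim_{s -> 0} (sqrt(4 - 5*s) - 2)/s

-5/4

Substitution gives 0/0. Multiply numerator and denominator by the conjugate √(4 - 5s) + √4.
The numerator becomes (4 - 5s) − 4 = -5s, so the expression simplifies to -5/(√(4 - 5s) + √4).
Letting s → 0 gives -5/(2√4) = -5/4.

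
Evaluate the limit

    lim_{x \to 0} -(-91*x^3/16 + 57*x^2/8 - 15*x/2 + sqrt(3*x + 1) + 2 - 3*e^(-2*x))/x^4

661/128

Substitution gives 0/0; apply L'Hôpital's rule 4 times.
After differentiating numerator and denominator 4 times the quotient is (-48*e^(-2*x) - 1215/(16*(3*x + 1)^(7/2)))/(-24); at x = 0 this is 661/128.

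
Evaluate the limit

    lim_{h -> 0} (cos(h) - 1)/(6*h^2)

Direct substitution gives 0/0.
Apply L'Hôpital: lim (-sin(h))/(12*h), still 0/0.
After 2 applications of L'Hôpital's rule the quotient is (-cos(h))/(12); substituting h = 0 gives -1/12.

-1/12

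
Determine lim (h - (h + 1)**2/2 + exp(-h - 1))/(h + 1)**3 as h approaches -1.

-1/6

Direct substitution gives 0/0.
Apply L'Hôpital: lim (-h - e^(-h - 1))/(3*(h + 1)^2), still 0/0.
Apply L'Hôpital: lim (e^(-h - 1) - 1)/(6*h + 6), still 0/0.
After 3 applications of L'Hôpital's rule the quotient is (-e^(-h - 1))/(6); substituting h = -1 gives -1/6.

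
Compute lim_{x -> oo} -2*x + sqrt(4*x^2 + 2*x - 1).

This has the form ∞ − ∞. Multiply and divide by the conjugate √(4*x^2 + 2*x - 1) + 2x.
That gives (2x - 1) / (√(4*x^2 + 2*x - 1) + 2x).
Divide numerator and denominator by x: the limit is 2/(2·2) = 1/2.

1/2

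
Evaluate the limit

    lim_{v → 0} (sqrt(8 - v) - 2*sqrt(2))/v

Substitution gives 0/0. Multiply numerator and denominator by the conjugate √(8 - v) + √8.
The numerator becomes (8 - v) − 8 = -v, so the expression simplifies to -1/(√(8 - v) + √8).
Letting v → 0 gives -1/(2√8) = -√(2)/8.

-√(2)/8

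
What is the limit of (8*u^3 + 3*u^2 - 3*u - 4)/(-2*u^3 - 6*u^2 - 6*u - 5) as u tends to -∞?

-4

Numerator and denominator both have degree 3.
Dividing every term by u^3, all lower-order terms vanish and the limit is the ratio of leading coefficients, 8/(-2) = -4.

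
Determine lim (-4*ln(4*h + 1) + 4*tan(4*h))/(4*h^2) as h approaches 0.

8

Substitution gives 0/0 (the numerator vanishes to order 2).
Expand each term to order h^2: the coefficient of h^2 in -4·ln(1 + 4h) is 32 and in 4·tan(4h) is 0.
Lower-order terms cancel with the polynomial part, so the numerator is (32)·h^2 + o(h^2), and the limit is (32)/(4) = 8.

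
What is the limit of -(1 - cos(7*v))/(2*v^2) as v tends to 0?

Substitution gives 0/0.
Use (1 − cos u)/u² → 1/2 with u = 7v: the limit is 7²/(2·(-2)) = -49/4.

-49/4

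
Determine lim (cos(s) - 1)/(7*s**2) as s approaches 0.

-1/14

Direct substitution gives 0/0.
Apply L'Hôpital: lim (-sin(s))/(14*s), still 0/0.
After 2 applications of L'Hôpital's rule the quotient is (-cos(s))/(14); substituting s = 0 gives -1/14.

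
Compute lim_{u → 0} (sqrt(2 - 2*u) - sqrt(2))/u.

Substitution gives 0/0. Multiply numerator and denominator by the conjugate √(2 - 2u) + √2.
The numerator becomes (2 - 2u) − 2 = -2u, so the expression simplifies to -2/(√(2 - 2u) + √2).
Letting u → 0 gives -2/(2√2) = -√(2)/2.

-√(2)/2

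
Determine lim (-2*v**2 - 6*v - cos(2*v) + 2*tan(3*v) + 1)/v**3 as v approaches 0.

18

Substitution gives 0/0 (the numerator vanishes to order 3).
Expand each term to order v^3: the coefficient of v^3 in 2·tan(3v) is 18 and in −cos(2v) is 0.
Lower-order terms cancel with the polynomial part, so the numerator is (18)·v^3 + o(v^3), and the limit is (18)/(1) = 18.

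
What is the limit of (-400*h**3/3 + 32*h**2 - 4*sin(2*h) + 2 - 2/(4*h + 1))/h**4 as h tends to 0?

-512

Substitution gives 0/0 (the numerator vanishes to order 4).
Expand each term to order h^4: the coefficient of h^4 in -2·1/(1 + 4h) is -512 and in -4·sin(2h) is 0.
Lower-order terms cancel with the polynomial part, so the numerator is (-512)·h^4 + o(h^4), and the limit is (-512)/(1) = -512.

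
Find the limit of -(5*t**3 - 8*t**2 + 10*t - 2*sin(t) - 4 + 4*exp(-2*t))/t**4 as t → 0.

Substitution gives 0/0; apply L'Hôpital's rule 4 times.
After differentiating numerator and denominator 4 times the quotient is (-2*sin(t) + 64*e^(-2*t))/(-24); at t = 0 this is -8/3.

-8/3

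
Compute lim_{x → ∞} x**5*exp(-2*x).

0

Write as x^5/e^{2x}, an ∞/∞ form.
Exponential growth dominates any polynomial, so repeated L'Hôpital (or the standard result) gives 0.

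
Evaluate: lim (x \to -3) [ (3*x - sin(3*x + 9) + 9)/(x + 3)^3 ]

Direct substitution gives 0/0.
Apply L'Hôpital: lim (3 - 3*cos(3*x + 9))/(3*(x + 3)^2), still 0/0.
Apply L'Hôpital: lim (9*sin(3*x + 9))/(6*x + 18), still 0/0.
After 3 applications of L'Hôpital's rule the quotient is (27*cos(3*x + 9))/(6); substituting x = -3 gives 9/2.

9/2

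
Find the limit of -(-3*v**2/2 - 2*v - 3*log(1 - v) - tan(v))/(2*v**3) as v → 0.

Substitution gives 0/0 (the numerator vanishes to order 3).
Expand each term to order v^3: the coefficient of v^3 in −tan(v) is -1/3 and in -3·ln(1 - v) is 1.
Lower-order terms cancel with the polynomial part, so the numerator is (2/3)·v^3 + o(v^3), and the limit is (2/3)/(-2) = -1/3.

-1/3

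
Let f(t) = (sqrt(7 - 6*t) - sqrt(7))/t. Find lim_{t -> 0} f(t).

-3*√(7)/7

A 0/0 form; rationalise with √(7 - 6t) + √7. This collapses the numerator to -6t, leaving -6/(√(7 - 6t) + √7) → -6/(2√7) = -3*√(7)/7.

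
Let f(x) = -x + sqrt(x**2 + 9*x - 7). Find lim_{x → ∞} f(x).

An ∞ − ∞ form. Rationalising with the conjugate, the difference becomes (9x - 7) / (√(x^2 + 9*x - 7) + x).
For large x the denominator behaves like 2·x, so the quotient tends to 9/2 = 9/2.

9/2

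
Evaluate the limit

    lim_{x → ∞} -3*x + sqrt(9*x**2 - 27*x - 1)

-9/2

This has the form ∞ − ∞. Multiply and divide by the conjugate √(9*x^2 - 27*x - 1) + 3x.
That gives (-27x - 1) / (√(9*x^2 - 27*x - 1) + 3x).
Divide numerator and denominator by x: the limit is -27/(2·3) = -9/2.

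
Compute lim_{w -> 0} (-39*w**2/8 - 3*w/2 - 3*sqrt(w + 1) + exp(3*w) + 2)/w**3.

Substitution gives 0/0 (the numerator vanishes to order 3).
Expand each term to order w^3: the coefficient of w^3 in -3·√(1 + w) is -3/16 and in e^(3w) is 9/2.
Lower-order terms cancel with the polynomial part, so the numerator is (69/16)·w^3 + o(w^3), and the limit is (69/16)/(1) = 69/16.

69/16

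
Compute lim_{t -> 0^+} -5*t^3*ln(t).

This is a 0·(−∞) form. Rewrite as -5·ln(t) / t^(−3) and apply L'Hôpital:
the derivative quotient is -5·(1/t) / (−3·t^(−4)) = (5/3)·t^3 → 0.

0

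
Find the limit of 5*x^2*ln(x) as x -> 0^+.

0

This is a 0·(−∞) form. Rewrite as 5·ln(x) / x^(−2) and apply L'Hôpital:
the derivative quotient is 5·(1/x) / (−2·x^(−3)) = (-5/2)·x^2 → 0.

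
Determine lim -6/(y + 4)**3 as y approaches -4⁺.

As y → -4⁺, (y + 4) → 0⁺, so (y + 4)^3 → 0⁺ and -6/(y + 4)^3 → -∞.

-∞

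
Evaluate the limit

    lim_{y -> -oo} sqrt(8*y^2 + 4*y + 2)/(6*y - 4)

-√(2)/3

For large |y|, √(8*y^2 + 4*y + 2) ≈ √8·|y| and the denominator ≈ 6y.
Since y → −∞, |y| = −y, giving −√8/(6) = -√(2)/3.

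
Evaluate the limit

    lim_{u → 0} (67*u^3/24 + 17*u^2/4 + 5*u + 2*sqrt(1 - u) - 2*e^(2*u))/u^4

Substitution gives 0/0 (the numerator vanishes to order 4).
Expand each term to order u^4: the coefficient of u^4 in -2·e^(2u) is -4/3 and in 2·√(1 - u) is -5/64.
Lower-order terms cancel with the polynomial part, so the numerator is (-271/192)·u^4 + o(u^4), and the limit is (-271/192)/(1) = -271/192.

-271/192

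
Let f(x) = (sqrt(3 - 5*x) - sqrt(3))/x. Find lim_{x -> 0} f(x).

-5*√(3)/6

Substitution gives 0/0. Multiply numerator and denominator by the conjugate √(3 - 5x) + √3.
The numerator becomes (3 - 5x) − 3 = -5x, so the expression simplifies to -5/(√(3 - 5x) + √3).
Letting x → 0 gives -5/(2√3) = -5*√(3)/6.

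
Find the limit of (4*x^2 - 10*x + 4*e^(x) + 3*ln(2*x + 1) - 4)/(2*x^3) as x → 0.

Substitution gives 0/0 (the numerator vanishes to order 3).
Expand each term to order x^3: the coefficient of x^3 in 4·e^(x) is 2/3 and in 3·ln(1 + 2x) is 8.
Lower-order terms cancel with the polynomial part, so the numerator is (26/3)·x^3 + o(x^3), and the limit is (26/3)/(2) = 13/3.

13/3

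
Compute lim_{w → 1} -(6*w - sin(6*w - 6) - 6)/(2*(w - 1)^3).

-18

Direct substitution gives 0/0.
Apply L'Hôpital: lim (6 - 6*cos(6*w - 6))/(-6*(w - 1)^2), still 0/0.
Apply L'Hôpital: lim (36*sin(6*w - 6))/(12 - 12*w), still 0/0.
After 3 applications of L'Hôpital's rule the quotient is (216*cos(6*w - 6))/(-12); substituting w = 1 gives -18.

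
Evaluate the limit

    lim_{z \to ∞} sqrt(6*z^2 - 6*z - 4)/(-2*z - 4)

-√(6)/2

For large |z|, √(6*z^2 - 6*z - 4) ≈ √6·|z| and the denominator ≈ -2z.
Since z → +∞, |z| = z, giving √6/(-2) = -√(6)/2.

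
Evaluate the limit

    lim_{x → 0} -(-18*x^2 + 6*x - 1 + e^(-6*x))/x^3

36

Direct substitution gives 0/0.
Apply L'Hôpital: lim (-36*x + 6 - 6*e^(-6*x))/(-3*x^2), still 0/0.
Apply L'Hôpital: lim (-36 + 36*e^(-6*x))/(-6*x), still 0/0.
After 3 applications of L'Hôpital's rule the quotient is (-216*e^(-6*x))/(-6); substituting x = 0 gives 36.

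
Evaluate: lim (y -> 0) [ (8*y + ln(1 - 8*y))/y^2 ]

-32

Direct substitution gives 0/0.
Apply L'Hôpital: lim (8 - 8/(1 - 8*y))/(2*y), still 0/0.
After 2 applications of L'Hôpital's rule the quotient is (-64/(1 - 8*y)^2)/(2); substituting y = 0 gives -32.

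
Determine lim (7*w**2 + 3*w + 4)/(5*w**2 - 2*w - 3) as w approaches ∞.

7/5

Numerator and denominator both have degree 2.
Dividing every term by w^2, all lower-order terms vanish and the limit is the ratio of leading coefficients, 7/(5) = 7/5.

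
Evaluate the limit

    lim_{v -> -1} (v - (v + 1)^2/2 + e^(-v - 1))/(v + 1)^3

Direct substitution gives 0/0.
Apply L'Hôpital: lim (-v - e^(-v - 1))/(3*(v + 1)^2), still 0/0.
Apply L'Hôpital: lim (e^(-v - 1) - 1)/(6*v + 6), still 0/0.
After 3 applications of L'Hôpital's rule the quotient is (-e^(-v - 1))/(6); substituting v = -1 gives -1/6.

-1/6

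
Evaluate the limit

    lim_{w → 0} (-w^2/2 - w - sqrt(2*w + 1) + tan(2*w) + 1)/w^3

13/6

Substitution gives 0/0 (the numerator vanishes to order 3).
Expand each term to order w^3: the coefficient of w^3 in −√(1 + 2w) is -1/2 and in tan(2w) is 8/3.
Lower-order terms cancel with the polynomial part, so the numerator is (13/6)·w^3 + o(w^3), and the limit is (13/6)/(1) = 13/6.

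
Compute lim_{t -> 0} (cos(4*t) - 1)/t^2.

-8

Direct substitution gives 0/0.
Apply L'Hôpital: lim (-4*sin(4*t))/(2*t), still 0/0.
After 2 applications of L'Hôpital's rule the quotient is (-16*cos(4*t))/(2); substituting t = 0 gives -8.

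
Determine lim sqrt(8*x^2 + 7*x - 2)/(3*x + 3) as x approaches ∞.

For large |x|, √(8*x^2 + 7*x - 2) ≈ √8·|x| and the denominator ≈ 3x.
Since x → +∞, |x| = x, giving √8/(3) = 2*√(2)/3.

2*√(2)/3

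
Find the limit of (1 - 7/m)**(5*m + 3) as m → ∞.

The base → 1 and the exponent → ∞: a 1^∞ form.
Take logarithms: (5m + 3)·ln(1 - 7/m). Since ln(1+u) ~ u for small u, this behaves like (5m)·(-7/m) → -35.
So the limit is e^(-35).

e^(-35)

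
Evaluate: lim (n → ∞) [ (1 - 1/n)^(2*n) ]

Let L be the limit and take ln: ln L = lim (2n)·ln(1 - 1/n) = lim (2n)·(-1/n + O(1/n²)) = -2.
Hence L = e^(-2).

e^(-2)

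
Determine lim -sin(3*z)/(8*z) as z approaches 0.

-3/8

Substitution gives 0/0.
Write it as (3/(-8))·sin(3z)/(3z); since sin(u)/u → 1, the limit is -3/8.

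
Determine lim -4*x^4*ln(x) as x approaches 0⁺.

0

This is a 0·(−∞) form. Rewrite as -4·ln(x) / x^(−4) and apply L'Hôpital:
the derivative quotient is -4·(1/x) / (−4·x^(−5)) = (4/4)·x^4 → 0.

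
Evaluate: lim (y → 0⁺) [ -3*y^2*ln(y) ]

0

This is a 0·(−∞) form. Rewrite as -3·ln(y) / y^(−2) and apply L'Hôpital:
the derivative quotient is -3·(1/y) / (−2·y^(−3)) = (3/2)·y^2 → 0.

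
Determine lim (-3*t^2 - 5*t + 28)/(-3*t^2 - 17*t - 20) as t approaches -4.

19/7

Since t = -4 makes numerator and denominator zero, (t + 4) divides both.
Cancelling it gives (7 - 3*t)/(-3*t - 5); now plug in t = -4 to get 19/7.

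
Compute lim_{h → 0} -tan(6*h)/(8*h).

-3/4

Substitution gives 0/0.
Since tan(u)/u → 1 as u → 0, tan(6h)/(6h) → 1 and the limit is 6/(-8) = -3/4.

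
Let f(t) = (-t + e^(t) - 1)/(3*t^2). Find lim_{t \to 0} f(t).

1/6

Direct substitution gives 0/0.
Apply L'Hôpital: lim (e^(t) - 1)/(6*t), still 0/0.
After 2 applications of L'Hôpital's rule the quotient is (e^(t))/(6); substituting t = 0 gives 1/6.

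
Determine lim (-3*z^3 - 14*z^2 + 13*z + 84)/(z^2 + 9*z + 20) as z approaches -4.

Direct substitution gives 0/0, so factor. Both numerator and denominator have (z + 4) as a factor.
After cancelling, the expression reduces to (-3*z^2 - 2*z + 21)/(z + 5).
Substituting z = -4 gives -19.

-19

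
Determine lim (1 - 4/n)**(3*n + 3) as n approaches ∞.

e^(-12)

Write it as [(1 - 4/n)^n]^(3) · (1 - 4/n)^(3). The bracketed term tends to e^(-4) and the second factor to 1, so the limit is e^(-12).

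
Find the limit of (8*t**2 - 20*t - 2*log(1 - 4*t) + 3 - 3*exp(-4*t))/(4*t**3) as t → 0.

Substitution gives 0/0 (the numerator vanishes to order 3).
Expand each term to order t^3: the coefficient of t^3 in -3·e^(-4t) is 32 and in -2·ln(1 - 4t) is 128/3.
Lower-order terms cancel with the polynomial part, so the numerator is (224/3)·t^3 + o(t^3), and the limit is (224/3)/(4) = 56/3.

56/3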